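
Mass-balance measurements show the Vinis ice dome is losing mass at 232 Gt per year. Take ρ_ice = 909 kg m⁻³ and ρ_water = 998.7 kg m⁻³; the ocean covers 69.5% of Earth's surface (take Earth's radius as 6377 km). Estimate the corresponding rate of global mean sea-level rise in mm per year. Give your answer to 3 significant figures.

ρ_w = 998.7 kg m⁻³. Annual water volume added = 232 Gt / ρ_w = 2.320×10^14 kg / 998.7 kg m⁻³ = 2.323×10^11 m³.
Δh per year = 2.323×10^11 / 3.55×10^14 = 6.54×10^-4 m = 0.654 mm.

≈ 0.654 mm/yr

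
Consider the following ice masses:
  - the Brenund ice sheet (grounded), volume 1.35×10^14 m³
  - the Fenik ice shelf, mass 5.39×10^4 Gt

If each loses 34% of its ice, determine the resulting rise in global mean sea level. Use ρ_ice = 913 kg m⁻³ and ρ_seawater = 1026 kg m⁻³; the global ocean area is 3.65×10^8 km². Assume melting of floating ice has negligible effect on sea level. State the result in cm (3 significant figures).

Brenund: 0.34 × 1.35×10^14 m³ × (913/1026) = 4.084×10^13 m³ of water.
The Fenik ice shelf is floating and already displaces its own weight of water, so its melt adds essentially nothing to sea level.
Total added water ≈ 4.084×10^13 m³ over 3.65×10^14 m² → Δh = 0.112 m = 11.2 cm.

≈ 11.2 cm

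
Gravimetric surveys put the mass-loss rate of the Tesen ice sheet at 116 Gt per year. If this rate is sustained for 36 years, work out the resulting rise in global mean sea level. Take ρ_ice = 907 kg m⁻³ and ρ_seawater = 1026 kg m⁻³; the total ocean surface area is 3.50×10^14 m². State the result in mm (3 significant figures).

≈ 11.6 mm

Total mass lost = 116 Gt/yr × 36 yr = 4176 Gt = 4.176×10^15 kg.
ρ_w = 1026 kg m⁻³, so water volume = 4.176×10^15 / 1026 = 4.070×10^12 m³.
Δh = 4.070×10^12 / 3.50×10^14 = 0.0116 m = 11.6 mm.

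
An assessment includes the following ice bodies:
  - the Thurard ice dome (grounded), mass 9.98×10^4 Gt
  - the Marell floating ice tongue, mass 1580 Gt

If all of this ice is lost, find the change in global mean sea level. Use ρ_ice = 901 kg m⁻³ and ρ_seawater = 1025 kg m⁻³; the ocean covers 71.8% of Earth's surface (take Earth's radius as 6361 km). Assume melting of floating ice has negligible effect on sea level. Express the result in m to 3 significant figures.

Thurard: 9.98×10^4 Gt = 9.980×10^16 kg; dividing by ρ_w = 1025 kg m⁻³ gives 9.737×10^13 m³ of water.
The Marell floating ice tongue is floating and already displaces its own weight of water, so its melt adds essentially nothing to sea level.
Total added water ≈ 9.737×10^13 m³ over 3.65×10^14 m² → Δh = 0.267 m.

≈ 0.267 m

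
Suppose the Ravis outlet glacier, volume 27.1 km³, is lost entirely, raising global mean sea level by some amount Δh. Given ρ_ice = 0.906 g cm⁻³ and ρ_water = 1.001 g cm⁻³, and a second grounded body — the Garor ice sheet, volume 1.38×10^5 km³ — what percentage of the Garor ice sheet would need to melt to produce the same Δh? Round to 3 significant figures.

≈ 0.0196 %

Equal sea-level rise means equal mass of meltwater, i.e. equal mass of ice lost.
Ice mass of Ravis: 2.455×10^13 kg; ice mass of Garor: 1.250×10^17 kg.
Fraction required = 2.455×10^13 / 1.250×10^17 = 1.96×10^-4 → 0.0196 %.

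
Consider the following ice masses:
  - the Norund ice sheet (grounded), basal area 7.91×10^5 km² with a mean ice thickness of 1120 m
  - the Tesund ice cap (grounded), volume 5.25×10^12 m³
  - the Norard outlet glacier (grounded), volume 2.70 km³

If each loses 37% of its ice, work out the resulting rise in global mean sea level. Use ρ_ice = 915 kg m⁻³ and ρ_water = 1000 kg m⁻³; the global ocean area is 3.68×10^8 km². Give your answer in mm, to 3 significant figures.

≈ 820 mm

Norund: ice volume = 7.91×10^5 km² × 1120 m = 8.859×10^5 km³; 0.37 × 8.859×10^5 × (915/1000) = 2.999×10^5 km³ of water.
Tesund: 0.37 × 5.25×10^12 m³ × (915/1000) = 1.777×10^12 m³ of water.
Norard: 0.37 × 2.70 km³ × (915/1000) = 0.9141 km³ of water.
Total added water ≈ 3.017×10^14 m³ over 3.68×10^14 m² → Δh = 0.820 m = 820 mm.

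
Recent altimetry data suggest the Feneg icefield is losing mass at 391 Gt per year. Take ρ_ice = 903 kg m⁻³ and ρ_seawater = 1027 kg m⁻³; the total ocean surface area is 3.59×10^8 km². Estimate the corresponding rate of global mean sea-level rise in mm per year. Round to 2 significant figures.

ρ_w = 1027 kg m⁻³. Annual water volume added = 391 Gt / ρ_w = 3.910×10^14 kg / 1027 kg m⁻³ = 3.807×10^11 m³.
Δh per year = 3.807×10^11 / 3.59×10^14 = 1.06×10^-3 m = 1.1 mm.

≈ 1.1 mm/yr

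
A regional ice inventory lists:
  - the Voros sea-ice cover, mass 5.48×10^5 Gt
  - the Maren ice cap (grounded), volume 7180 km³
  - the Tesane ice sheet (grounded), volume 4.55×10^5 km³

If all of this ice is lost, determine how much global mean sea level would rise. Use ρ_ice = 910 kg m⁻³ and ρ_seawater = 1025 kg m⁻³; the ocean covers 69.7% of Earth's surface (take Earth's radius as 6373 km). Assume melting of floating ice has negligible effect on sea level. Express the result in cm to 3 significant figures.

The Voros sea-ice cover is floating and already displaces its own weight of water, so its melt adds essentially nothing to sea level.
Maren: 7180 km³ × (910/1025) = 6374 km³ of water.
Tesane: 4.55×10^5 km³ × (910/1025) = 4.040×10^5 km³ of water.
Total added water ≈ 4.103×10^14 m³ over 3.56×10^14 m² → Δh = 1.15 m = 115 cm.

≈ 115 cm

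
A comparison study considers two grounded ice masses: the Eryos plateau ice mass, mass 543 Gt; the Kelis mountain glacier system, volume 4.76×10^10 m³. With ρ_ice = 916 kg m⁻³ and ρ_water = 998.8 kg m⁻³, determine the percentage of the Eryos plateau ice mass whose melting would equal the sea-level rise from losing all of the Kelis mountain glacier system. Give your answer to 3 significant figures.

≈ 8.03 %

Equal sea-level rise means equal mass of meltwater, i.e. equal mass of ice lost.
Ice mass of Kelis: 4.360×10^13 kg; ice mass of Eryos: 5.430×10^14 kg.
Fraction required = 4.360×10^13 / 5.430×10^14 = 0.0803 → 8.03 %.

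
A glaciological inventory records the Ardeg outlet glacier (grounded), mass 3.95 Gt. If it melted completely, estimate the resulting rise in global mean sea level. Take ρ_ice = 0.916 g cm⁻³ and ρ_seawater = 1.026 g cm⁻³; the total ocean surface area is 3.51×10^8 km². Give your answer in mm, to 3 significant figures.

≈ 0.0110 mm

Ardeg: 3.95 Gt = 3.950×10^12 kg; dividing by ρ_w = 1.026 g cm⁻³ = 1026 kg m⁻³ gives 3.850×10^9 m³ of water.
Spread over 3.51×10^14 m² of ocean, Δh = 3.850×10^9 / 3.51×10^14 = 1.10×10^-5 m = 0.0110 mm.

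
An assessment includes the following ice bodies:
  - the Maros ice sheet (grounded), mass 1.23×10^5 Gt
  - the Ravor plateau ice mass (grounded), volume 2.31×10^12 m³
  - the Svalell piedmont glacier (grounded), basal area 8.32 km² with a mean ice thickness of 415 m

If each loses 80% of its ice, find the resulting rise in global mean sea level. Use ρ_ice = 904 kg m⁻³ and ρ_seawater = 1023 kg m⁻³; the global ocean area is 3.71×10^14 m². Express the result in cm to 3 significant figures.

≈ 26.4 cm

Maros: 0.8 × 1.23×10^5 Gt = 9.840×10^16 kg; dividing by ρ_w = 1023 kg m⁻³ gives 9.619×10^13 m³ of water.
Ravor: 0.8 × 2.31×10^12 m³ × (904/1023) = 1.633×10^12 m³ of water.
Svalell: ice volume = 8.32 km² × 415 m = 3.453 km³; 0.8 × 3.453 × (904/1023) = 2.441 km³ of water.
Total added water ≈ 9.782×10^13 m³ over 3.71×10^14 m² → Δh = 0.264 m = 26.4 cm.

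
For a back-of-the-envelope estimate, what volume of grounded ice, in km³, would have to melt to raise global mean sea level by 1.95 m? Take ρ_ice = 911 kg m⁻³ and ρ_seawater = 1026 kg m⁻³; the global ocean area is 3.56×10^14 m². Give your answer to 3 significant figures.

Required water volume = Δh × A = 1.95 m × 3.56×10^14 m² = 6.942×10^14 m³ = 6.942×10^5 km³.
Ice volume = water volume × ρ_w/ρ_ice = 6.942×10^5 × 1026/911 = 7.82×10^5 km³.

≈ 7.82×10^5 km³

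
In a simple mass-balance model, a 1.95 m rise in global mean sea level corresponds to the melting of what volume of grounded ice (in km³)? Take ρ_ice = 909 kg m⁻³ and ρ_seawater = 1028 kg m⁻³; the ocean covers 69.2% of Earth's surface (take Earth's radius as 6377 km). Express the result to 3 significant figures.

Required water volume = Δh × A = 1.95 m × 3.54×10^14 m² = 6.896×10^14 m³ = 6.896×10^5 km³.
Ice volume = water volume × ρ_w/ρ_ice = 6.896×10^5 × 1028/909 = 7.80×10^5 km³.

≈ 7.80×10^5 km³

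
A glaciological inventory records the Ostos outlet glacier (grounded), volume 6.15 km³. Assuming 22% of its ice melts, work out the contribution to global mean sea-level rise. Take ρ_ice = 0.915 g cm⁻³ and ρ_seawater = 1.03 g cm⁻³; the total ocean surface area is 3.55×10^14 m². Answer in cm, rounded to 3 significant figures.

Ostos: 0.22 × 6.15 km³ × (915/1030) = 1.202 km³ of water.
Spread over 3.55×10^14 m² of ocean, Δh = 1.202×10^9 / 3.55×10^14 = 3.39×10^-6 m = 3.39×10^-4 cm.

≈ 3.39×10^-4 cm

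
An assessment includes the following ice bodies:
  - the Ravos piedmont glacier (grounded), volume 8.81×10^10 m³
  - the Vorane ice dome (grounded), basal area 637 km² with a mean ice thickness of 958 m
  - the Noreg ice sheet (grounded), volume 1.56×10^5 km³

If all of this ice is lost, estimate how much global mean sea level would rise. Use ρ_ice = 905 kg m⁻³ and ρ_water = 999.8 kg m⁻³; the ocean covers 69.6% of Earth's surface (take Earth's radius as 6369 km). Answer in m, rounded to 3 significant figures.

≈ 0.400 m

Ravos: 8.81×10^10 m³ × (905/999.8) = 7.975×10^10 m³ of water.
Vorane: ice volume = 637 km² × 958 m = 610.2 km³; 610.2 × (905/999.8) = 552.4 km³ of water.
Noreg: 1.56×10^5 km³ × (905/999.8) = 1.412×10^5 km³ of water.
Total added water ≈ 1.418×10^14 m³ over 3.55×10^14 m² → Δh = 0.400 m.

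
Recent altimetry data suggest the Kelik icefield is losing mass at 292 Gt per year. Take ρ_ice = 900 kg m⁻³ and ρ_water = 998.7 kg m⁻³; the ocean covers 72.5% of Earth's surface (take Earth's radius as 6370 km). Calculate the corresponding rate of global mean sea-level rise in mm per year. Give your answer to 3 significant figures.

≈ 0.791 mm/yr

ρ_w = 998.7 kg m⁻³. Annual water volume added = 292 Gt / ρ_w = 2.920×10^14 kg / 998.7 kg m⁻³ = 2.924×10^11 m³.
Δh per year = 2.924×10^11 / 3.70×10^14 = 7.91×10^-4 m = 0.791 mm.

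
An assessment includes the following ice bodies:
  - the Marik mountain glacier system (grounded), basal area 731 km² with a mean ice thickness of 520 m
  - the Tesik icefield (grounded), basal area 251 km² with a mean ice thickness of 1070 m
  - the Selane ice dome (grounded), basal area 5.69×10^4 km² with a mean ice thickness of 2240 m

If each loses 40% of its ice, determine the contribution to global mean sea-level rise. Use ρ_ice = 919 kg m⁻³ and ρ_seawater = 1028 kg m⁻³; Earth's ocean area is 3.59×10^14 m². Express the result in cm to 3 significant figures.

Marik: ice volume = 731 km² × 520 m = 380.1 km³; 0.4 × 380.1 × (919/1028) = 135.9 km³ of water.
Tesik: ice volume = 251 km² × 1070 m = 268.6 km³; 0.4 × 268.6 × (919/1028) = 96.04 km³ of water.
Selane: ice volume = 5.69×10^4 km² × 2240 m = 1.275×10^5 km³; 0.4 × 1.275×10^5 × (919/1028) = 4.558×10^4 km³ of water.
Total added water ≈ 4.581×10^13 m³ over 3.59×10^14 m² → Δh = 0.128 m = 12.8 cm.

≈ 12.8 cm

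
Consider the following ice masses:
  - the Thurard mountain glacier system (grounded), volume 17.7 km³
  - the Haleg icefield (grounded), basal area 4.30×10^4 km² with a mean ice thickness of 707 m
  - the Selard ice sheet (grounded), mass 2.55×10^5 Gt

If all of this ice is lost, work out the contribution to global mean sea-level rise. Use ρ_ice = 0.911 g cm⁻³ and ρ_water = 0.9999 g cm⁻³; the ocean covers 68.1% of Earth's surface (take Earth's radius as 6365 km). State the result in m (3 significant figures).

Thurard: 17.7 km³ × (911/999.9) = 16.13 km³ of water.
Haleg: ice volume = 4.30×10^4 km² × 707 m = 3.040×10^4 km³; 3.040×10^4 × (911/999.9) = 2.770×10^4 km³ of water.
Selard: 2.55×10^5 Gt = 2.550×10^17 kg; dividing by ρ_w = 0.9999 g cm⁻³ = 999.9 kg m⁻³ gives 2.550×10^14 m³ of water.
Total added water ≈ 2.827×10^14 m³ over 3.47×10^14 m² → Δh = 0.816 m.

≈ 0.816 m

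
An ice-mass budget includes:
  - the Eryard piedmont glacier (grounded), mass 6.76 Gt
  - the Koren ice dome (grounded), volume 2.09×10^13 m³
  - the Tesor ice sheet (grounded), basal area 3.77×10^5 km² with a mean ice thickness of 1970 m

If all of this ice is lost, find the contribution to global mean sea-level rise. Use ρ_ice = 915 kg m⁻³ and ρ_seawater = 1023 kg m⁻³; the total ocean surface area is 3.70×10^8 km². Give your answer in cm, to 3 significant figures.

≈ 185 cm

Eryard: 6.76 Gt = 6.760×10^12 kg; dividing by ρ_w = 1023 kg m⁻³ gives 6.608×10^9 m³ of water.
Koren: 2.09×10^13 m³ × (915/1023) = 1.869×10^13 m³ of water.
Tesor: ice volume = 3.77×10^5 km² × 1970 m = 7.427×10^5 km³; 7.427×10^5 × (915/1023) = 6.643×10^5 km³ of water.
Total added water ≈ 6.830×10^14 m³ over 3.70×10^14 m² → Δh = 1.85 m = 185 cm.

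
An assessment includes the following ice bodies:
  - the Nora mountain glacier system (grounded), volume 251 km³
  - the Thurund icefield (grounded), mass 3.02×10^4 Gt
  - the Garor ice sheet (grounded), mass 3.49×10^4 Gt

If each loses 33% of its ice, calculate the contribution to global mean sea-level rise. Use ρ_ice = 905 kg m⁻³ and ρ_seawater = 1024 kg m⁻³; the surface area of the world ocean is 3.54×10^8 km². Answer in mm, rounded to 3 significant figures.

Nora: 0.33 × 251 km³ × (905/1024) = 73.20 km³ of water.
Thurund: 0.33 × 3.02×10^4 Gt = 9.966×10^15 kg; dividing by ρ_w = 1024 kg m⁻³ gives 9.732×10^12 m³ of water.
Garor: 0.33 × 3.49×10^4 Gt = 1.152×10^16 kg; dividing by ρ_w = 1024 kg m⁻³ gives 1.125×10^13 m³ of water.
Total added water ≈ 2.105×10^13 m³ over 3.54×10^14 m² → Δh = 0.0595 m = 59.5 mm.

≈ 59.5 mm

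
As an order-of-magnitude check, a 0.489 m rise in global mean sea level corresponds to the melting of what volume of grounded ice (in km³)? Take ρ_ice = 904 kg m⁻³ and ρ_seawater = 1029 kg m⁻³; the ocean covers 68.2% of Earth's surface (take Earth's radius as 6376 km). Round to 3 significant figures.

≈ 1.94×10^5 km³

Required water volume = Δh × A = 0.489 m × 3.48×10^14 m² = 1.704×10^14 m³ = 1.704×10^5 km³.
Ice volume = water volume × ρ_w/ρ_ice = 1.704×10^5 × 1029/904 = 1.94×10^5 km³.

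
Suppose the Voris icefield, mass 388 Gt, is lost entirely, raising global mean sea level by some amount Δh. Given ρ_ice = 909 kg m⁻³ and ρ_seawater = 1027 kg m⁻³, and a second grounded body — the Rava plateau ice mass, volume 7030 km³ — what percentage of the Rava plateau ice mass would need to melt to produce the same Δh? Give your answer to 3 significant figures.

≈ 6.07 %

Equal sea-level rise means equal mass of meltwater, i.e. equal mass of ice lost.
Ice mass of Voris: 3.880×10^14 kg; ice mass of Rava: 6.390×10^15 kg.
Fraction required = 3.880×10^14 / 6.390×10^15 = 0.0607 → 6.07 %.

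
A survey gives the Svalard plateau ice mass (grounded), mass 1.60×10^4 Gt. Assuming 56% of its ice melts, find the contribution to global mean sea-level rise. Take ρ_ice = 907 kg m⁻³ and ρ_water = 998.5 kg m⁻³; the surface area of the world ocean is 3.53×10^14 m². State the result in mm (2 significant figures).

Svalard: 0.56 × 1.60×10^4 Gt = 8.960×10^15 kg; dividing by ρ_w = 998.5 kg m⁻³ gives 8.973×10^12 m³ of water.
Spread over 3.53×10^14 m² of ocean, Δh = 8.973×10^12 / 3.53×10^14 = 0.0254 m = 25 mm.

≈ 25 mm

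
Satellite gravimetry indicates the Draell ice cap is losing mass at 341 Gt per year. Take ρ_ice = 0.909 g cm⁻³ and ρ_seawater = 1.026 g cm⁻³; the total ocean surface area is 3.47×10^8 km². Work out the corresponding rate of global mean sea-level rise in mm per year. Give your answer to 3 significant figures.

≈ 0.958 mm/yr

ρ_w = 1.026 g cm⁻³ = 1026 kg m⁻³. Annual water volume added = 341 Gt / ρ_w = 3.410×10^14 kg / 1026 kg m⁻³ = 3.324×10^11 m³.
Δh per year = 3.324×10^11 / 3.47×10^14 = 9.58×10^-4 m = 0.958 mm.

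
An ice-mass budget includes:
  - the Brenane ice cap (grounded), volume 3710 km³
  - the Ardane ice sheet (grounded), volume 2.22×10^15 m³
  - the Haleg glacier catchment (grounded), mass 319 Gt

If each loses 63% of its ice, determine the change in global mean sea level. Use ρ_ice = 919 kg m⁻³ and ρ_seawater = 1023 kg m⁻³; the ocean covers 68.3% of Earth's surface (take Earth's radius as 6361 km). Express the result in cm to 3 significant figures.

Brenane: 0.63 × 3710 km³ × (919/1023) = 2100 km³ of water.
Ardane: 0.63 × 2.22×10^15 m³ × (919/1023) = 1.256×10^15 m³ of water.
Haleg: 0.63 × 319 Gt = 2.010×10^14 kg; dividing by ρ_w = 1023 kg m⁻³ gives 1.965×10^11 m³ of water.
Total added water ≈ 1.259×10^15 m³ over 3.47×10^14 m² → Δh = 3.62 m = 362 cm.

≈ 362 cm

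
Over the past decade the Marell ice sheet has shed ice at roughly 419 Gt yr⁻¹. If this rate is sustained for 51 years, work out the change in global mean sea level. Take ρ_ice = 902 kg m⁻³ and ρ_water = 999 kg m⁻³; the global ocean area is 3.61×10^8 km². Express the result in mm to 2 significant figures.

Total mass lost = 419 Gt/yr × 51 yr = 2.137×10^4 Gt = 2.137×10^16 kg.
ρ_w = 999 kg m⁻³, so water volume = 2.137×10^16 / 999 = 2.139×10^13 m³.
Δh = 2.139×10^13 / 3.61×10^14 = 0.0593 m = 59 mm.

≈ 59 mm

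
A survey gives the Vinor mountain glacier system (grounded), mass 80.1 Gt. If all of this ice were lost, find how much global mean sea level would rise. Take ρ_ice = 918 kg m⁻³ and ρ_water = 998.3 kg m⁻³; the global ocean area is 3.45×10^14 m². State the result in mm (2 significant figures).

Vinor: 80.1 Gt = 8.010×10^13 kg; dividing by ρ_w = 998.3 kg m⁻³ gives 8.024×10^10 m³ of water.
Spread over 3.45×10^14 m² of ocean, Δh = 8.024×10^10 / 3.45×10^14 = 2.33×10^-4 m = 0.23 mm.

≈ 0.23 mm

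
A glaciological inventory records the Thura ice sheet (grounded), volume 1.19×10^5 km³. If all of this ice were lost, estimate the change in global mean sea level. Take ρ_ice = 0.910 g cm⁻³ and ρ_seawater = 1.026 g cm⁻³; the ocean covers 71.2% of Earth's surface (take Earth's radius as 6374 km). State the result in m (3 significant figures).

Thura: 1.19×10^5 km³ × (910/1026) = 1.055×10^5 km³ of water.
Spread over 3.64×10^14 m² of ocean, Δh = 1.055×10^14 / 3.64×10^14 = 0.290 m.

≈ 0.290 m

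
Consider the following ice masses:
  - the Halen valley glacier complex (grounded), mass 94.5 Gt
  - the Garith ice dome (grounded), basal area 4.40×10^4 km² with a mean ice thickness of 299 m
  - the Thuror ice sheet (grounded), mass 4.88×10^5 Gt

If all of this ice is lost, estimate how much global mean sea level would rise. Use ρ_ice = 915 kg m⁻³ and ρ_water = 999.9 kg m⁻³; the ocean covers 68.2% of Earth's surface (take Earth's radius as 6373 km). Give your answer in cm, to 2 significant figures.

≈ 140 cm

Halen: 94.5 Gt = 9.450×10^13 kg; dividing by ρ_w = 999.9 kg m⁻³ gives 9.451×10^10 m³ of water.
Garith: ice volume = 4.40×10^4 km² × 299 m = 1.316×10^4 km³; 1.316×10^4 × (915/999.9) = 1.204×10^4 km³ of water.
Thuror: 4.88×10^5 Gt = 4.880×10^17 kg; dividing by ρ_w = 999.9 kg m⁻³ gives 4.880×10^14 m³ of water.
Total added water ≈ 5.002×10^14 m³ over 3.48×10^14 m² → Δh = 1.44 m = 140 cm.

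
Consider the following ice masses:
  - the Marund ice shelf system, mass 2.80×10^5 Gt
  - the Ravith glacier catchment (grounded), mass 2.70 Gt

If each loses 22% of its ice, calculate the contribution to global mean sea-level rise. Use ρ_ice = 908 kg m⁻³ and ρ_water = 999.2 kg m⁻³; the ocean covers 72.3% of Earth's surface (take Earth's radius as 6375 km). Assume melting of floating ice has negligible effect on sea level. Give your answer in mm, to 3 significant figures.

The Marund ice shelf system is floating and already displaces its own weight of water, so its melt adds essentially nothing to sea level.
Ravith: 0.22 × 2.70 Gt = 5.940×10^11 kg; dividing by ρ_w = 999.2 kg m⁻³ gives 5.945×10^8 m³ of water.
Total added water ≈ 5.945×10^8 m³ over 3.69×10^14 m² → Δh = 1.61×10^-6 m = 1.61×10^-3 mm.

≈ 1.61×10^-3 mm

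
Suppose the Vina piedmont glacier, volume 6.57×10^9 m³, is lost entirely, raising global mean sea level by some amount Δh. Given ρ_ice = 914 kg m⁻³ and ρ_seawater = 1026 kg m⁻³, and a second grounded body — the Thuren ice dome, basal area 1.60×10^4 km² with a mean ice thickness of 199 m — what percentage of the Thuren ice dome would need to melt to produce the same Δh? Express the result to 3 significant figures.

≈ 0.206 %

Equal sea-level rise means equal mass of meltwater, i.e. equal mass of ice lost.
Ice mass of Vina: 6.005×10^12 kg; ice mass of Thuren: 2.910×10^15 kg.
Fraction required = 6.005×10^12 / 2.910×10^15 = 2.06×10^-3 → 0.206 %.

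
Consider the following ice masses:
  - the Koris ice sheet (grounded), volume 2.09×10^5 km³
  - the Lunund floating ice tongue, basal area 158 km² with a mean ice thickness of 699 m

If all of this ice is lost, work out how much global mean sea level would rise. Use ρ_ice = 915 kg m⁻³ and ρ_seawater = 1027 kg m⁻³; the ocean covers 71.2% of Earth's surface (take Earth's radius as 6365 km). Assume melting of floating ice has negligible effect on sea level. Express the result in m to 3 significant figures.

Koris: 2.09×10^5 km³ × (915/1027) = 1.862×10^5 km³ of water.
The Lunund floating ice tongue is floating and already displaces its own weight of water, so its melt adds essentially nothing to sea level.
Total added water ≈ 1.862×10^14 m³ over 3.62×10^14 m² → Δh = 0.514 m.

≈ 0.514 m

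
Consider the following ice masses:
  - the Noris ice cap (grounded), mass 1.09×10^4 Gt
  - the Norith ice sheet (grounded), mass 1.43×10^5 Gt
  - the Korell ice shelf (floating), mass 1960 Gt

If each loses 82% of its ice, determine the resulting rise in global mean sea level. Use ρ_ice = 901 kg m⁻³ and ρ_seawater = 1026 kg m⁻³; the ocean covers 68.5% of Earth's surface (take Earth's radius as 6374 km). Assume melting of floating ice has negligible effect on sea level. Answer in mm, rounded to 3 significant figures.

≈ 352 mm

Noris: 0.82 × 1.09×10^4 Gt = 8.938×10^15 kg; dividing by ρ_w = 1026 kg m⁻³ gives 8.712×10^12 m³ of water.
Norith: 0.82 × 1.43×10^5 Gt = 1.173×10^17 kg; dividing by ρ_w = 1026 kg m⁻³ gives 1.143×10^14 m³ of water.
The Korell ice shelf is floating and already displaces its own weight of water, so its melt adds essentially nothing to sea level.
Total added water ≈ 1.230×10^14 m³ over 3.50×10^14 m² → Δh = 0.352 m = 352 mm.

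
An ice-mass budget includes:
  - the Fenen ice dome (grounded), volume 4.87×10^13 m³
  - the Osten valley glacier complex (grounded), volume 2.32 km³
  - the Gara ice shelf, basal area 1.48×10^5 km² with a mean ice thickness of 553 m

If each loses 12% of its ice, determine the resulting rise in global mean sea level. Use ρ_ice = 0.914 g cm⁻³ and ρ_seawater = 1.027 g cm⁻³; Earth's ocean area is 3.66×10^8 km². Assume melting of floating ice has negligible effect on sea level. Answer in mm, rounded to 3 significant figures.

Fenen: 0.12 × 4.87×10^13 m³ × (914/1027) = 5.201×10^12 m³ of water.
Osten: 0.12 × 2.32 km³ × (914/1027) = 0.2478 km³ of water.
The Gara ice shelf is floating and already displaces its own weight of water, so its melt adds essentially nothing to sea level.
Total added water ≈ 5.201×10^12 m³ over 3.66×10^14 m² → Δh = 0.0142 m = 14.2 mm.

≈ 14.2 mm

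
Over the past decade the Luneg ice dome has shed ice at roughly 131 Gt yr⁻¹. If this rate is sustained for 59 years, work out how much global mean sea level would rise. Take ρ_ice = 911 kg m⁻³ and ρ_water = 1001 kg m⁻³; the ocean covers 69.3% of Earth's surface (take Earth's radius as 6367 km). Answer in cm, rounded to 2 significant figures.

Total mass lost = 131 Gt/yr × 59 yr = 7729 Gt = 7.729×10^15 kg.
ρ_w = 1001 kg m⁻³, so water volume = 7.729×10^15 / 1001 = 7.721×10^12 m³.
Δh = 7.721×10^12 / 3.53×10^14 = 0.0219 m = 2.2 cm.

≈ 2.2 cm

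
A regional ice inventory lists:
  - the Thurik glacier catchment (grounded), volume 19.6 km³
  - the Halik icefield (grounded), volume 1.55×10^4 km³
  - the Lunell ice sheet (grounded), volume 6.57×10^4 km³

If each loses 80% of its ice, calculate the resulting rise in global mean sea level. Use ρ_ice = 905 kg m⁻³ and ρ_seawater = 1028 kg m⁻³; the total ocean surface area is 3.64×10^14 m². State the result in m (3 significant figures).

≈ 0.157 m

Thurik: 0.8 × 19.6 km³ × (905/1028) = 13.80 km³ of water.
Halik: 0.8 × 1.55×10^4 km³ × (905/1028) = 1.092×10^4 km³ of water.
Lunell: 0.8 × 6.57×10^4 km³ × (905/1028) = 4.627×10^4 km³ of water.
Total added water ≈ 5.720×10^13 m³ over 3.64×10^14 m² → Δh = 0.157 m.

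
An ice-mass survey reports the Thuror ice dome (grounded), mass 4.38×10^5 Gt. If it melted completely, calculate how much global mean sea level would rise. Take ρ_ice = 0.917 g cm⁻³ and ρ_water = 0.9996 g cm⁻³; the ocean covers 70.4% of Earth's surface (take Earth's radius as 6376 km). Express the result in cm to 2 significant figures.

Thuror: 4.38×10^5 Gt = 4.380×10^17 kg; dividing by ρ_w = 0.9996 g cm⁻³ = 999.6 kg m⁻³ gives 4.382×10^14 m³ of water.
Spread over 3.60×10^14 m² of ocean, Δh = 4.382×10^14 / 3.60×10^14 = 1.22 m = 120 cm.

≈ 120 cm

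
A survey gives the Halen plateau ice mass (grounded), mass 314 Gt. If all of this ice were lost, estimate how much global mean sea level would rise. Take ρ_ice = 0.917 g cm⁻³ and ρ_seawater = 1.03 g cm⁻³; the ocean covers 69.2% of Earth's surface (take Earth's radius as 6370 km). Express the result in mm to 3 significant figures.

Halen: 314 Gt = 3.140×10^14 kg; dividing by ρ_w = 1.03 g cm⁻³ = 1030 kg m⁻³ gives 3.049×10^11 m³ of water.
Spread over 3.53×10^14 m² of ocean, Δh = 3.049×10^11 / 3.53×10^14 = 8.64×10^-4 m = 0.864 mm.

≈ 0.864 mm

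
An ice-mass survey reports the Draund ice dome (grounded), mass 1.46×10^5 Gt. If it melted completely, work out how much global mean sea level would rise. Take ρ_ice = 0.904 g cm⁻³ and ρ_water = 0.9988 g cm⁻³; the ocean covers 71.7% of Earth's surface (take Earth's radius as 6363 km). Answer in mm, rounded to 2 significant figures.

≈ 400 mm

Draund: 1.46×10^5 Gt = 1.460×10^17 kg; dividing by ρ_w = 0.9988 g cm⁻³ = 998.8 kg m⁻³ gives 1.462×10^14 m³ of water.
Spread over 3.65×10^14 m² of ocean, Δh = 1.462×10^14 / 3.65×10^14 = 0.401 m = 400 mm.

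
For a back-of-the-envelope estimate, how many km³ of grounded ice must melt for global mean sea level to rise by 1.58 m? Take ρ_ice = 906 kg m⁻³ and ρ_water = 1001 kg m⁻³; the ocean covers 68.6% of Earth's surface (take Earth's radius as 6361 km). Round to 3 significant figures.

≈ 6.09×10^5 km³

Required water volume = Δh × A = 1.58 m × 3.49×10^14 m² = 5.511×10^14 m³ = 5.511×10^5 km³.
Ice volume = water volume × ρ_w/ρ_ice = 5.511×10^5 × 1001/906 = 6.09×10^5 km³.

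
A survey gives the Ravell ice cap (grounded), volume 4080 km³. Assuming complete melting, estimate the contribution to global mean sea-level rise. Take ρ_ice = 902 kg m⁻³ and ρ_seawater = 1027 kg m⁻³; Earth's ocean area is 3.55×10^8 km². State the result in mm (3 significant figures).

≈ 10.1 mm

Ravell: 4080 km³ × (902/1027) = 3583 km³ of water.
Spread over 3.55×10^14 m² of ocean, Δh = 3.583×10^12 / 3.55×10^14 = 0.0101 m = 10.1 mm.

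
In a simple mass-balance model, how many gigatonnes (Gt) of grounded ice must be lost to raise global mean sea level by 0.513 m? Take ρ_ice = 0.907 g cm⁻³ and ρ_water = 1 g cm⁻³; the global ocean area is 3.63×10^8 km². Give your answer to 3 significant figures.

≈ 1.86×10^5 Gt

Required water volume = Δh × A = 0.513 m × 3.63×10^14 m² = 1.862×10^14 m³.
ρ_w = 1 g cm⁻³ = 1000 kg m⁻³, so the mass of water = 1.862×10^14 m³ × 1000 kg m⁻³ = 1.862×10^17 kg = 1.86×10^5 Gt (and the same mass of ice, by conservation).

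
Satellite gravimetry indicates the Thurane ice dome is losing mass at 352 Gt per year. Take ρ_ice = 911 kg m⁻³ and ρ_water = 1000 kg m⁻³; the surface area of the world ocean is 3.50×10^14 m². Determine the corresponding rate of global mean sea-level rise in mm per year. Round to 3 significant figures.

ρ_w = 1000 kg m⁻³. Annual water volume added = 352 Gt / ρ_w = 3.520×10^14 kg / 1000 kg m⁻³ = 3.520×10^11 m³.
Δh per year = 3.520×10^11 / 3.50×10^14 = 1.01×10^-3 m = 1.01 mm.

≈ 1.01 mm/yr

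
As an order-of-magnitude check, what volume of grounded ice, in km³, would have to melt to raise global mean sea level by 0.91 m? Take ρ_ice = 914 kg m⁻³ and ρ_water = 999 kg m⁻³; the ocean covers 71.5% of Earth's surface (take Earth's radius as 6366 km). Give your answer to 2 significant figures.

≈ 3.6×10^5 km³

Required water volume = Δh × A = 0.91 m × 3.64×10^14 m² = 3.314×10^14 m³ = 3.314×10^5 km³.
Ice volume = water volume × ρ_w/ρ_ice = 3.314×10^5 × 999/914 = 3.6×10^5 km³.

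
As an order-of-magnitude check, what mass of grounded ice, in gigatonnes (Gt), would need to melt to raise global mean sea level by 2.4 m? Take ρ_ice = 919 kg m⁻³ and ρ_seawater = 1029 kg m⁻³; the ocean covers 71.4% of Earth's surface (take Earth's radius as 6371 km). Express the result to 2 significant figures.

≈ 9.0×10^5 Gt

Required water volume = Δh × A = 2.4 m × 3.64×10^14 m² = 8.740×10^14 m³.
ρ_w = 1029 kg m⁻³, so the mass of water = 8.740×10^14 m³ × 1029 kg m⁻³ = 8.994×10^17 kg = 9.0×10^5 Gt (and the same mass of ice, by conservation).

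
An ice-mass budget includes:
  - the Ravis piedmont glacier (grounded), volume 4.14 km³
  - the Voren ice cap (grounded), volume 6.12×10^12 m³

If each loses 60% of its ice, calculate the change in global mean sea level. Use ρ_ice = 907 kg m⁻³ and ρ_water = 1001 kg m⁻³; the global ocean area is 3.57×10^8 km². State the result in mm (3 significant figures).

Ravis: 0.6 × 4.14 km³ × (907/1001) = 2.251 km³ of water.
Voren: 0.6 × 6.12×10^12 m³ × (907/1001) = 3.327×10^12 m³ of water.
Total added water ≈ 3.329×10^12 m³ over 3.57×10^14 m² → Δh = 9.33×10^-3 m = 9.33 mm.

≈ 9.33 mm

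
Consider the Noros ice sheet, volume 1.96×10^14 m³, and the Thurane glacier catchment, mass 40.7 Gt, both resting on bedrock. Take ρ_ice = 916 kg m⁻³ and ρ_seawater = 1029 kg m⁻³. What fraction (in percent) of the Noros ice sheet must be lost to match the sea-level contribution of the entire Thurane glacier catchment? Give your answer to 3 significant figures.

Equal sea-level rise means equal mass of meltwater, i.e. equal mass of ice lost.
Ice mass of Thurane: 4.070×10^13 kg; ice mass of Noros: 1.795×10^17 kg.
Fraction required = 4.070×10^13 / 1.795×10^17 = 2.27×10^-4 → 0.0227 %.

≈ 0.0227 %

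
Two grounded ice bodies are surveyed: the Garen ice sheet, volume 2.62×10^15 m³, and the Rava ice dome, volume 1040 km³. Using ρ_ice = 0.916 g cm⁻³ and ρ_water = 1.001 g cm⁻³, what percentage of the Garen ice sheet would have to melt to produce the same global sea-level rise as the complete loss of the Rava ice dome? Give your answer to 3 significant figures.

≈ 0.0397 %

Equal sea-level rise means equal mass of meltwater, i.e. equal mass of ice lost.
Ice mass of Rava: 9.526×10^14 kg; ice mass of Garen: 2.400×10^18 kg.
Fraction required = 9.526×10^14 / 2.400×10^18 = 3.97×10^-4 → 0.0397 %.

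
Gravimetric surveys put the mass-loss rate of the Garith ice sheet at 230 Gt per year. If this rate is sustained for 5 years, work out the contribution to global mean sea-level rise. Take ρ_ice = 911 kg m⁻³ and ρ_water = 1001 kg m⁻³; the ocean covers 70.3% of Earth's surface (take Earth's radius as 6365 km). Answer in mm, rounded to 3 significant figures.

Total mass lost = 230 Gt/yr × 5 yr = 1150 Gt = 1.150×10^15 kg.
ρ_w = 1001 kg m⁻³, so water volume = 1.150×10^15 / 1001 = 1.149×10^12 m³.
Δh = 1.149×10^12 / 3.58×10^14 = 3.21×10^-3 m = 3.21 mm.

≈ 3.21 mm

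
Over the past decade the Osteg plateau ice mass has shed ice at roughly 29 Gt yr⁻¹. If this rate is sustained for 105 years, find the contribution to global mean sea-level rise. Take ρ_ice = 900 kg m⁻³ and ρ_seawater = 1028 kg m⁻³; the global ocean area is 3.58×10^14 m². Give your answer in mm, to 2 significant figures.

Total mass lost = 29 Gt/yr × 105 yr = 3045 Gt = 3.045×10^15 kg.
ρ_w = 1028 kg m⁻³, so water volume = 3.045×10^15 / 1028 = 2.962×10^12 m³.
Δh = 2.962×10^12 / 3.58×10^14 = 8.27×10^-3 m = 8.3 mm.

≈ 8.3 mm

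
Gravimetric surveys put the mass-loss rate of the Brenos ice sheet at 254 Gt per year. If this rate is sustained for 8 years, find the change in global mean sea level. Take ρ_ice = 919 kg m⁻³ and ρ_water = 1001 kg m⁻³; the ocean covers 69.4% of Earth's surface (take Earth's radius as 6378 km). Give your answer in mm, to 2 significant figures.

Total mass lost = 254 Gt/yr × 8 yr = 2032 Gt = 2.032×10^15 kg.
ρ_w = 1001 kg m⁻³, so water volume = 2.032×10^15 / 1001 = 2.030×10^12 m³.
Δh = 2.030×10^12 / 3.55×10^14 = 5.72×10^-3 m = 5.7 mm.

≈ 5.7 mm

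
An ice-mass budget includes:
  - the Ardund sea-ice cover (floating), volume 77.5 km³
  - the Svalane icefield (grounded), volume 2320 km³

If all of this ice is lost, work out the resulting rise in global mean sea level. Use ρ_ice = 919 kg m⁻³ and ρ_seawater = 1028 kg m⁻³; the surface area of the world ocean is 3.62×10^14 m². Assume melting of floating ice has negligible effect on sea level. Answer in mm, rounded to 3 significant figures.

The Ardund sea-ice cover is floating and already displaces its own weight of water, so its melt adds essentially nothing to sea level.
Svalane: 2320 km³ × (919/1028) = 2074 km³ of water.
Total added water ≈ 2.074×10^12 m³ over 3.62×10^14 m² → Δh = 5.73×10^-3 m = 5.73 mm.

≈ 5.73 mm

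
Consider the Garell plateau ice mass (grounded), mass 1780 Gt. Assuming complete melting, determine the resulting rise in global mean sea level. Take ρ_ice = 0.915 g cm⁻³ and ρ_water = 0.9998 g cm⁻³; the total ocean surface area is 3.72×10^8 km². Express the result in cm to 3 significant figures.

≈ 0.479 cm

Garell: 1780 Gt = 1.780×10^15 kg; dividing by ρ_w = 0.9998 g cm⁻³ = 999.8 kg m⁻³ gives 1.780×10^12 m³ of water.
Spread over 3.72×10^14 m² of ocean, Δh = 1.780×10^12 / 3.72×10^14 = 4.79×10^-3 m = 0.479 cm.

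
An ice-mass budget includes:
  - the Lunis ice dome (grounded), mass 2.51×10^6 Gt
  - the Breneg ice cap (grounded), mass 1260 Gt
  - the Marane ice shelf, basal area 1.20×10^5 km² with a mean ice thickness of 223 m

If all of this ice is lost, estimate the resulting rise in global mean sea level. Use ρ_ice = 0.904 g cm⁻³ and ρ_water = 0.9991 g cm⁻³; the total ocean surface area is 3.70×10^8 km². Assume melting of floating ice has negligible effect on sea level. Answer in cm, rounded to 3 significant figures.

≈ 679 cm

Lunis: 2.51×10^6 Gt = 2.510×10^18 kg; dividing by ρ_w = 0.9991 g cm⁻³ = 999.1 kg m⁻³ gives 2.512×10^15 m³ of water.
Breneg: 1260 Gt = 1.260×10^15 kg; dividing by ρ_w = 999.1 kg m⁻³ gives 1.261×10^12 m³ of water.
The Marane ice shelf is floating and already displaces its own weight of water, so its melt adds essentially nothing to sea level.
Total added water ≈ 2.514×10^15 m³ over 3.70×10^14 m² → Δh = 6.79 m = 679 cm.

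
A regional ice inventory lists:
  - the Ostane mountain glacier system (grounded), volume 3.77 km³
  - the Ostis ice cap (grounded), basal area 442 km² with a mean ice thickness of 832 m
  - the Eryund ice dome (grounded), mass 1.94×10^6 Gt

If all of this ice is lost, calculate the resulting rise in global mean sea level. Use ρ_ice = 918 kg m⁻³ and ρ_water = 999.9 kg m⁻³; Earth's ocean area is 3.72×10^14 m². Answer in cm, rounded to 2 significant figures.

≈ 520 cm

Ostane: 3.77 km³ × (918/999.9) = 3.461 km³ of water.
Ostis: ice volume = 442 km² × 832 m = 367.7 km³; 367.7 × (918/999.9) = 337.6 km³ of water.
Eryund: 1.94×10^6 Gt = 1.940×10^18 kg; dividing by ρ_w = 999.9 kg m⁻³ gives 1.940×10^15 m³ of water.
Total added water ≈ 1.941×10^15 m³ over 3.72×10^14 m² → Δh = 5.22 m = 520 cm.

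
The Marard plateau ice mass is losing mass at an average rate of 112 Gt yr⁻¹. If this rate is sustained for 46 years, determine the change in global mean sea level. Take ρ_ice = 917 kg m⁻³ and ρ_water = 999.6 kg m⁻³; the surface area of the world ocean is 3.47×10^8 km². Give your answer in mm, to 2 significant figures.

Total mass lost = 112 Gt/yr × 46 yr = 5152 Gt = 5.152×10^15 kg.
ρ_w = 999.6 kg m⁻³, so water volume = 5.152×10^15 / 999.6 = 5.154×10^12 m³.
Δh = 5.154×10^12 / 3.47×10^14 = 0.0149 m = 15 mm.

≈ 15 mm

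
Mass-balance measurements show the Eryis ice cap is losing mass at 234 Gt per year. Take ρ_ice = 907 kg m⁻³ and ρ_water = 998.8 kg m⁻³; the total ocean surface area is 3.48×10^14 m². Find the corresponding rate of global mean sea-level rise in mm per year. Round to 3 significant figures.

ρ_w = 998.8 kg m⁻³. Annual water volume added = 234 Gt / ρ_w = 2.340×10^14 kg / 998.8 kg m⁻³ = 2.343×10^11 m³.
Δh per year = 2.343×10^11 / 3.48×10^14 = 6.73×10^-4 m = 0.673 mm.

≈ 0.673 mm/yr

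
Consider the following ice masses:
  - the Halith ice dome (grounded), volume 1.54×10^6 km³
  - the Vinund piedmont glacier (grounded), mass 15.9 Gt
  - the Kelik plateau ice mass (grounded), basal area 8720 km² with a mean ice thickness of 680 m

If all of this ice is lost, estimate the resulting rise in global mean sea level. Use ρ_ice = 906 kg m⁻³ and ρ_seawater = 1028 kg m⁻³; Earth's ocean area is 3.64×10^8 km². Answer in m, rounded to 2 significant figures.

Halith: 1.54×10^6 km³ × (906/1028) = 1.357×10^6 km³ of water.
Vinund: 15.9 Gt = 1.590×10^13 kg; dividing by ρ_w = 1028 kg m⁻³ gives 1.547×10^10 m³ of water.
Kelik: ice volume = 8720 km² × 680 m = 5930 km³; 5930 × (906/1028) = 5226 km³ of water.
Total added water ≈ 1.362×10^15 m³ over 3.64×10^14 m² → Δh = 3.74 m.

≈ 3.7 m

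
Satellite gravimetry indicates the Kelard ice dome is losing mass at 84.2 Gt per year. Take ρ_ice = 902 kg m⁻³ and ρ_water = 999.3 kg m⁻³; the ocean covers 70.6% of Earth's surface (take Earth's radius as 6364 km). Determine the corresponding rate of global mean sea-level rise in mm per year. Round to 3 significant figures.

≈ 0.234 mm/yr

ρ_w = 999.3 kg m⁻³. Annual water volume added = 84.2 Gt / ρ_w = 8.420×10^13 kg / 999.3 kg m⁻³ = 8.426×10^10 m³.
Δh per year = 8.426×10^10 / 3.59×10^14 = 2.34×10^-4 m = 0.234 mm.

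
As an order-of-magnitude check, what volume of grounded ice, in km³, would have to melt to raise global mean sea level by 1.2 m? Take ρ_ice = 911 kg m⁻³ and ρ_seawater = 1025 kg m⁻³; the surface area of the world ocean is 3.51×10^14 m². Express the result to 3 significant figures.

Required water volume = Δh × A = 1.2 m × 3.51×10^14 m² = 4.212×10^14 m³ = 4.212×10^5 km³.
Ice volume = water volume × ρ_w/ρ_ice = 4.212×10^5 × 1025/911 = 4.74×10^5 km³.

≈ 4.74×10^5 km³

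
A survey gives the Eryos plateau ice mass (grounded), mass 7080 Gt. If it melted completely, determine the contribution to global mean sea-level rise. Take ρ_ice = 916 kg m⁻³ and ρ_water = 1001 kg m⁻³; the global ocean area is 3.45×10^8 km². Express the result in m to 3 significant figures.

≈ 0.0205 m

Eryos: 7080 Gt = 7.080×10^15 kg; dividing by ρ_w = 1001 kg m⁻³ gives 7.073×10^12 m³ of water.
Spread over 3.45×10^14 m² of ocean, Δh = 7.073×10^12 / 3.45×10^14 = 0.0205 m.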